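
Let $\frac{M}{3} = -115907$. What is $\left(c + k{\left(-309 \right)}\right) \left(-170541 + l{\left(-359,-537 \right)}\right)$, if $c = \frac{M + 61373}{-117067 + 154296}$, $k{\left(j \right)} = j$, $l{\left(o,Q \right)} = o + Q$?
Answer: $\frac{2021260916633}{37229} \approx 5.4293 \cdot 10^{7}$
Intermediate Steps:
$M = -347721$ ($M = 3 \left(-115907\right) = -347721$)
$l{\left(o,Q \right)} = Q + o$
$c = - \frac{286348}{37229}$ ($c = \frac{-347721 + 61373}{-117067 + 154296} = - \frac{286348}{37229} \approx -7.6915$)
$\left(c + k{\left(-309 \right)}\right) \left(-170541 + l{\left(-359,-537 \right)}\right) = \left(- \frac{286348}{37229} - 309\right) \left(-170541 - 896\right) = - \frac{11790109 \left(-170541 - 896\right)}{37229} = \left(- \frac{11790109}{37229}\right) \left(-171437\right) = \frac{2021260916633}{37229}$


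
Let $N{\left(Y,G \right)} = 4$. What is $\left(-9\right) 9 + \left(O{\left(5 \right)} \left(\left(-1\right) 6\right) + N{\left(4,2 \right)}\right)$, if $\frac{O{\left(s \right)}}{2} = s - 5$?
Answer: $-77$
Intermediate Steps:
$O{\left(s \right)} = -10 + 2 s$ ($O{\left(s \right)} = 2 \left(s - 5\right) = 2 \left(-5 + s\right) = -10 + 2 s$)
$\left(-9\right) 9 + \left(O{\left(5 \right)} \left(\left(-1\right) 6\right) + N{\left(4,2 \right)}\right) = \left(-9\right) 9 + \left(\left(-10 + 2 \cdot 5\right) \left(\left(-1\right) 6\right) + 4\right) = -81 + \left(\left(-10 + 10\right) \left(-6\right) + 4\right) = -81 + \left(0 \left(-6\right) + 4\right) = -81 + \left(0 + 4\right) = -81 + 4 = -77$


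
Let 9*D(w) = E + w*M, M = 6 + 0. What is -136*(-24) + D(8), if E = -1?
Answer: 29423/9 ≈ 3269.2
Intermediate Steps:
M = 6
D(w) = -⅑ + 2*w/3 (D(w) = (-1 + w*6)/9 = (-1 + 6*w)/9 = -⅑ + 2*w/3)
-136*(-24) + D(8) = -136*(-24) + (-⅑ + (⅔)*8) = 3264 + (-⅑ + 16/3) = 3264 + 47/9 = 29423/9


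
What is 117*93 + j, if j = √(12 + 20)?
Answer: 10881 + 4*√2 ≈ 10887.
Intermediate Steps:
j = 4*√2 (j = √32 = 4*√2 ≈ 5.6569)
117*93 + j = 117*93 + 4*√2 = 10881 + 4*√2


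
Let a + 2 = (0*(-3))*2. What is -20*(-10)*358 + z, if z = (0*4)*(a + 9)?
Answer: 71600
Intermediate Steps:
a = -2 (a = -2 + (0*(-3))*2 = -2 + 0*2 = -2 + 0 = -2)
z = 0 (z = (0*4)*(-2 + 9) = 0*7 = 0)
-20*(-10)*358 + z = -20*(-10)*358 + 0 = 200*358 + 0 = 71600 + 0 = 71600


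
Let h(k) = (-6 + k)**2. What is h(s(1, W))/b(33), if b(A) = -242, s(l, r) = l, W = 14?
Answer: -25/242 ≈ -0.10331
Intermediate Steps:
h(s(1, W))/b(33) = (-6 + 1)**2/(-242) = (-5)**2*(-1/242) = 25*(-1/242) = -25/242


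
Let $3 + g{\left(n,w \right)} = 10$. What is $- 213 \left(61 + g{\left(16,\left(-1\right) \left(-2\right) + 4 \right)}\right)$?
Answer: $-14484$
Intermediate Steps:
$g{\left(n,w \right)} = 7$ ($g{\left(n,w \right)} = -3 + 10 = 7$)
$- 213 \left(61 + g{\left(16,\left(-1\right) \left(-2\right) + 4 \right)}\right) = - 213 \left(61 + 7\right) = \left(-213\right) 68 = -14484$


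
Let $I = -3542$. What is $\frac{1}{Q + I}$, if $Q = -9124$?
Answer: $- \frac{1}{12666} \approx -7.8951 \cdot 10^{-5}$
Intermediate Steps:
$\frac{1}{Q + I} = \frac{1}{-9124 - 3542} = \frac{1}{-12666} = - \frac{1}{12666}$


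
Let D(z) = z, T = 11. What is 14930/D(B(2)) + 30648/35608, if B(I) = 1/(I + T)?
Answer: 863898421/4451 ≈ 1.9409e+5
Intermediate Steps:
B(I) = 1/(11 + I) (B(I) = 1/(I + 11) = 1/(11 + I))
14930/D(B(2)) + 30648/35608 = 14930/(1/(11 + 2)) + 30648/35608 = 14930/(1/13) + 30648*(1/35608) = 14930/(1/13) + 3831/4451 = 14930*13 + 3831/4451 = 194090 + 3831/4451 = 863898421/4451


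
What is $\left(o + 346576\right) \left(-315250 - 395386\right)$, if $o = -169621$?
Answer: $-125750593380$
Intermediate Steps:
$\left(o + 346576\right) \left(-315250 - 395386\right) = \left(-169621 + 346576\right) \left(-315250 - 395386\right) = 176955 \left(-710636\right) = -125750593380$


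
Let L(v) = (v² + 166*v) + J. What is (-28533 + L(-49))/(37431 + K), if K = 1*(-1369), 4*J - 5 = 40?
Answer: -137019/144248 ≈ -0.94988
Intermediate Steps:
J = 45/4 (J = 5/4 + (¼)*40 = 5/4 + 10 = 45/4 ≈ 11.250)
L(v) = 45/4 + v² + 166*v (L(v) = (v² + 166*v) + 45/4 = 45/4 + v² + 166*v)
K = -1369
(-28533 + L(-49))/(37431 + K) = (-28533 + (45/4 + (-49)² + 166*(-49)))/(37431 - 1369) = (-28533 + (45/4 + 2401 - 8134))/36062 = (-28533 - 22887/4)*(1/36062) = -137019/4*1/36062 = -137019/144248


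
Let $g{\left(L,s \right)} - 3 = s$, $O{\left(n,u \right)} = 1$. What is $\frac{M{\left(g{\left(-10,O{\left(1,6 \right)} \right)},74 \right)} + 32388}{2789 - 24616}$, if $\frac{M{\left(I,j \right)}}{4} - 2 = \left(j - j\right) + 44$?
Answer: $- \frac{32572}{21827} \approx -1.4923$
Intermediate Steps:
$g{\left(L,s \right)} = 3 + s$
$M{\left(I,j \right)} = 184$ ($M{\left(I,j \right)} = 8 + 4 \left(\left(j - j\right) + 44\right) = 8 + 4 \left(0 + 44\right) = 8 + 4 \cdot 44 = 8 + 176 = 184$)
$\frac{M{\left(g{\left(-10,O{\left(1,6 \right)} \right)},74 \right)} + 32388}{2789 - 24616} = \frac{184 + 32388}{2789 - 24616} = \frac{32572}{-21827} = 32572 \left(- \frac{1}{21827}\right) = - \frac{32572}{21827}$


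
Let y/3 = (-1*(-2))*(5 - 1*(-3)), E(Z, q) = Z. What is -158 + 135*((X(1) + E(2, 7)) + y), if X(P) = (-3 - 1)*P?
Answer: 6052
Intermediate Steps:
X(P) = -4*P
y = 48 (y = 3*((-1*(-2))*(5 - 1*(-3))) = 3*(2*(5 + 3)) = 3*(2*8) = 3*16 = 48)
-158 + 135*((X(1) + E(2, 7)) + y) = -158 + 135*((-4*1 + 2) + 48) = -158 + 135*((-4 + 2) + 48) = -158 + 135*(-2 + 48) = -158 + 135*46 = -158 + 6210 = 6052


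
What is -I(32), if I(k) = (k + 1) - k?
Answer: -1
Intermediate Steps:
I(k) = 1 (I(k) = (1 + k) - k = 1)
-I(32) = -1*1 = -1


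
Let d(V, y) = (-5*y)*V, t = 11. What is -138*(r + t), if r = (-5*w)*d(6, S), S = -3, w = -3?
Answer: -187818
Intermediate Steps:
d(V, y) = -5*V*y
r = 1350 (r = (-5*(-3))*(-5*6*(-3)) = 15*90 = 1350)
-138*(r + t) = -138*(1350 + 11) = -138*1361 = -187818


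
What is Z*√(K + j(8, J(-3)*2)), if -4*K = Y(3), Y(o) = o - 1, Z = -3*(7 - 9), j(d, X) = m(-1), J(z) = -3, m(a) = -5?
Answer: 3*I*√22 ≈ 14.071*I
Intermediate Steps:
j(d, X) = -5
Z = 6 (Z = -3*(-2) = 6)
Y(o) = -1 + o
K = -½ (K = -(-1 + 3)/4 = -¼*2 = -½ ≈ -0.50000)
Z*√(K + j(8, J(-3)*2)) = 6*√(-½ - 5) = 6*√(-11/2) = 6*(I*√22/2) = 3*I*√22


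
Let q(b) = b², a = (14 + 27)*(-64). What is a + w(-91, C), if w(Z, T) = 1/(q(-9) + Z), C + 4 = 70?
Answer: -26241/10 ≈ -2624.1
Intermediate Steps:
a = -2624 (a = 41*(-64) = -2624)
C = 66 (C = -4 + 70 = 66)
w(Z, T) = 1/(81 + Z) (w(Z, T) = 1/((-9)² + Z) = 1/(81 + Z))
a + w(-91, C) = -2624 + 1/(81 - 91) = -2624 + 1/(-10) = -2624 - ⅒ = -26241/10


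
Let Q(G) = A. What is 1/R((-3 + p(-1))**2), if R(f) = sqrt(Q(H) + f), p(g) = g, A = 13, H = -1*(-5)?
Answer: sqrt(29)/29 ≈ 0.18570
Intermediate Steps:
H = 5
Q(G) = 13
R(f) = sqrt(13 + f)
1/R((-3 + p(-1))**2) = 1/(sqrt(13 + (-3 - 1)**2)) = 1/(sqrt(13 + (-4)**2)) = 1/(sqrt(13 + 16)) = 1/(sqrt(29)) = sqrt(29)/29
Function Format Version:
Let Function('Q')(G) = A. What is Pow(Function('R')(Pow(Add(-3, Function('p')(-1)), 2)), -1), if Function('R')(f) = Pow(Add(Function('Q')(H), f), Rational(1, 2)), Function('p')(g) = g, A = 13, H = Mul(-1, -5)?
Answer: Mul(Rational(1, 29), Pow(29, Rational(1, 2))) ≈ 0.18570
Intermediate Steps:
H = 5
Function('Q')(G) = 13
Function('R')(f) = Pow(Add(13, f), Rational(1, 2))
Pow(Function('R')(Pow(Add(-3, Function('p')(-1)), 2)), -1) = Pow(Pow(Add(13, Pow(Add(-3, -1), 2)), Rational(1, 2)), -1) = Pow(Pow(Add(13, Pow(-4, 2)), Rational(1, 2)), -1) = Pow(Pow(Add(13, 16), Rational(1, 2)), -1) = Pow(Pow(29, Rational(1, 2)), -1) = Mul(Rational(1, 29), Pow(29, Rational(1, 2)))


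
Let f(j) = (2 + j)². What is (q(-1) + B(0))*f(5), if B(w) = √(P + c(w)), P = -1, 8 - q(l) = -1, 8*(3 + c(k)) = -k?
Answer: 441 + 98*I ≈ 441.0 + 98.0*I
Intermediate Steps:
c(k) = -3 - k/8 (c(k) = -3 + (-k)/8 = -3 - k/8)
q(l) = 9 (q(l) = 8 - 1*(-1) = 8 + 1 = 9)
B(w) = √(-4 - w/8) (B(w) = √(-1 + (-3 - w/8)) = √(-4 - w/8))
(q(-1) + B(0))*f(5) = (9 + √(-64 - 2*0)/4)*(2 + 5)² = (9 + √(-64 + 0)/4)*7² = (9 + √(-64)/4)*49 = (9 + (8*I)/4)*49 = (9 + 2*I)*49 = 441 + 98*I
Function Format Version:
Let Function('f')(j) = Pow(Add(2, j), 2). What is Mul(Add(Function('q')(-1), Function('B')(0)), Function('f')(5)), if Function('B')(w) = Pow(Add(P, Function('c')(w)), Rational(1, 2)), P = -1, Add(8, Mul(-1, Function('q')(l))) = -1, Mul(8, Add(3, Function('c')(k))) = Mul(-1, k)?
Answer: Add(441, Mul(98, I)) ≈ Add(441.00, Mul(98.000, I))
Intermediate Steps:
Function('c')(k) = Add(-3, Mul(Rational(-1, 8), k)) (Function('c')(k) = Add(-3, Mul(Rational(1, 8), Mul(-1, k))) = Add(-3, Mul(Rational(-1, 8), k)))
Function('q')(l) = 9 (Function('q')(l) = Add(8, Mul(-1, -1)) = Add(8, 1) = 9)
Function('B')(w) = Pow(Add(-4, Mul(Rational(-1, 8), w)), Rational(1, 2)) (Function('B')(w) = Pow(Add(-1, Add(-3, Mul(Rational(-1, 8), w))), Rational(1, 2)) = Pow(Add(-4, Mul(Rational(-1, 8), w)), Rational(1, 2)))
Mul(Add(Function('q')(-1), Function('B')(0)), Function('f')(5)) = Mul(Add(9, Mul(Rational(1, 4), Pow(Add(-64, Mul(-2, 0)), Rational(1, 2)))), Pow(Add(2, 5), 2)) = Mul(Add(9, Mul(Rational(1, 4), Pow(Add(-64, 0), Rational(1, 2)))), Pow(7, 2)) = Mul(Add(9, Mul(Rational(1, 4), Pow(-64, Rational(1, 2)))), 49) = Mul(Add(9, Mul(Rational(1, 4), Mul(8, I))), 49) = Mul(Add(9, Mul(2, I)), 49) = Add(441, Mul(98, I))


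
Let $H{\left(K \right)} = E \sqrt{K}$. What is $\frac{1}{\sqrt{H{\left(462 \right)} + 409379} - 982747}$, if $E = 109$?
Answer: $- \frac{1}{982747 - \sqrt{409379 + 109 \sqrt{462}}} \approx -1.0182 \cdot 10^{-6}$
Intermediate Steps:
$H{\left(K \right)} = 109 \sqrt{K}$
$\frac{1}{\sqrt{H{\left(462 \right)} + 409379} - 982747} = \frac{1}{\sqrt{109 \sqrt{462} + 409379} - 982747} = \frac{1}{\sqrt{409379 + 109 \sqrt{462}} - 982747} = \frac{1}{-982747 + \sqrt{409379 + 109 \sqrt{462}}}$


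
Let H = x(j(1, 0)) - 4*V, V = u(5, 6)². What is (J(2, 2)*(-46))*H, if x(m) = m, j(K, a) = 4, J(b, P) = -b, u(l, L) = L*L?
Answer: -476560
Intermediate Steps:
u(l, L) = L²
V = 1296 (V = (6²)² = 36² = 1296)
H = -5180 (H = 4 - 4*1296 = 4 - 5184 = -5180)
(J(2, 2)*(-46))*H = (-1*2*(-46))*(-5180) = -2*(-46)*(-5180) = 92*(-5180) = -476560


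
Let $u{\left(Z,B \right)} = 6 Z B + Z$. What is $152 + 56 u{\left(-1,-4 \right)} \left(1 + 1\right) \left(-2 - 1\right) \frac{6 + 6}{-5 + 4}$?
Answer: $92888$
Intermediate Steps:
$u{\left(Z,B \right)} = Z + 6 B Z$ ($u{\left(Z,B \right)} = 6 B Z + Z = Z + 6 B Z$)
$152 + 56 u{\left(-1,-4 \right)} \left(1 + 1\right) \left(-2 - 1\right) \frac{6 + 6}{-5 + 4} = 152 + 56 - (1 + 6 \left(-4\right)) \left(1 + 1\right) \left(-2 - 1\right) \frac{6 + 6}{-5 + 4} = 152 + 56 - (1 - 24) 2 \left(-3\right) \frac{12}{-1} = 152 + 56 \left(-1\right) \left(-23\right) \left(-6\right) 12 \left(-1\right) = 152 + 56 \cdot 23 \left(-6\right) \left(-12\right) = 152 + 56 \left(\left(-138\right) \left(-12\right)\right) = 152 + 56 \cdot 1656 = 152 + 92736 = 92888$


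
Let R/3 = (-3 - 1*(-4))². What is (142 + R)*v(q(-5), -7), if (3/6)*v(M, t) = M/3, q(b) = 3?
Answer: 290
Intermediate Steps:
v(M, t) = 2*M/3 (v(M, t) = 2*(M/3) = 2*M/3)
R = 3 (R = 3*(-3 - 1*(-4))² = 3*(-3 + 4)² = 3*1² = 3*1 = 3)
(142 + R)*v(q(-5), -7) = (142 + 3)*((⅔)*3) = 145*2 = 290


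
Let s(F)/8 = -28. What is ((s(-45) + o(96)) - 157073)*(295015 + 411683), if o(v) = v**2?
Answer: -104648546538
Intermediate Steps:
s(F) = -224 (s(F) = 8*(-28) = -224)
((s(-45) + o(96)) - 157073)*(295015 + 411683) = ((-224 + 96**2) - 157073)*(295015 + 411683) = ((-224 + 9216) - 157073)*706698 = (8992 - 157073)*706698 = -148081*706698 = -104648546538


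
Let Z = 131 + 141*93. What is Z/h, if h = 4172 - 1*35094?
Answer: -6622/15461 ≈ -0.42830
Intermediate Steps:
h = -30922 (h = 4172 - 35094 = -30922)
Z = 13244 (Z = 131 + 13113 = 13244)
Z/h = 13244/(-30922) = 13244*(-1/30922) = -6622/15461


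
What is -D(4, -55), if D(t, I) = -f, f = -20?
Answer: -20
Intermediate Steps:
D(t, I) = 20 (D(t, I) = -1*(-20) = 20)
-D(4, -55) = -1*20 = -20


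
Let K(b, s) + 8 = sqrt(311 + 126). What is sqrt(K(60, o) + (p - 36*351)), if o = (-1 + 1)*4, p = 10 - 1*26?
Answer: sqrt(-12660 + sqrt(437)) ≈ 112.42*I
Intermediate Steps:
p = -16 (p = 10 - 26 = -16)
o = 0 (o = 0*4 = 0)
K(b, s) = -8 + sqrt(437) (K(b, s) = -8 + sqrt(311 + 126) = -8 + sqrt(437))
sqrt(K(60, o) + (p - 36*351)) = sqrt((-8 + sqrt(437)) + (-16 - 36*351)) = sqrt((-8 + sqrt(437)) + (-16 - 12636)) = sqrt((-8 + sqrt(437)) - 12652) = sqrt(-12660 + sqrt(437))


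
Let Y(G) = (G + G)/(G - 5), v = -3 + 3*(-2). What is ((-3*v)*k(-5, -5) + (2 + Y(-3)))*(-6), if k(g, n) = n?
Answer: 1587/2 ≈ 793.50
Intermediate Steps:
v = -9 (v = -3 - 6 = -9)
Y(G) = 2*G/(-5 + G) (Y(G) = (2*G)/(-5 + G) = 2*G/(-5 + G))
((-3*v)*k(-5, -5) + (2 + Y(-3)))*(-6) = (-3*(-9)*(-5) + (2 + 2*(-3)/(-5 - 3)))*(-6) = (27*(-5) + (2 + 2*(-3)/(-8)))*(-6) = (-135 + (2 + 2*(-3)*(-⅛)))*(-6) = (-135 + (2 + ¾))*(-6) = (-135 + 11/4)*(-6) = -529/4*(-6) = 1587/2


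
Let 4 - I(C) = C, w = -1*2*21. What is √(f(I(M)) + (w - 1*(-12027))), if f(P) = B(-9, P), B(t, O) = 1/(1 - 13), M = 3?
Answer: 13*√2553/6 ≈ 109.48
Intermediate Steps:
B(t, O) = -1/12 (B(t, O) = 1/(-12) = -1/12)
w = -42 (w = -2*21 = -42)
I(C) = 4 - C
f(P) = -1/12
√(f(I(M)) + (w - 1*(-12027))) = √(-1/12 + (-42 - 1*(-12027))) = √(-1/12 + (-42 + 12027)) = √(-1/12 + 11985) = √(143819/12) = 13*√2553/6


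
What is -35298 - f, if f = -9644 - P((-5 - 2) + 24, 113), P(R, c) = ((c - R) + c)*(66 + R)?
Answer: -8307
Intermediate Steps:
P(R, c) = (66 + R)*(-R + 2*c) (P(R, c) = (-R + 2*c)*(66 + R) = (66 + R)*(-R + 2*c))
f = -26991 (f = -9644 - (-((-5 - 2) + 24)² - 66*((-5 - 2) + 24) + 132*113 + 2*((-5 - 2) + 24)*113) = -9644 - (-(-7 + 24)² - 66*(-7 + 24) + 14916 + 2*(-7 + 24)*113) = -9644 - (-1*17² - 66*17 + 14916 + 2*17*113) = -9644 - (-1*289 - 1122 + 14916 + 3842) = -9644 - (-289 - 1122 + 14916 + 3842) = -9644 - 1*17347 = -9644 - 17347 = -26991)
-35298 - f = -35298 - 1*(-26991) = -35298 + 26991 = -8307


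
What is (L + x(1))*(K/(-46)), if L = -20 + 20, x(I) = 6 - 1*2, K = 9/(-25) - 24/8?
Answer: 168/575 ≈ 0.29217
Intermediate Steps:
K = -84/25 (K = 9*(-1/25) - 24*⅛ = -9/25 - 3 = -84/25 ≈ -3.3600)
x(I) = 4 (x(I) = 6 - 2 = 4)
L = 0
(L + x(1))*(K/(-46)) = (0 + 4)*(-84/25/(-46)) = 4*(-84/25*(-1/46)) = 4*(42/575) = 168/575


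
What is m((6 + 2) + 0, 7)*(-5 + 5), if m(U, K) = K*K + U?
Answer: 0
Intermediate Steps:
m(U, K) = U + K**2 (m(U, K) = K**2 + U = U + K**2)
m((6 + 2) + 0, 7)*(-5 + 5) = (((6 + 2) + 0) + 7**2)*(-5 + 5) = ((8 + 0) + 49)*0 = (8 + 49)*0 = 57*0 = 0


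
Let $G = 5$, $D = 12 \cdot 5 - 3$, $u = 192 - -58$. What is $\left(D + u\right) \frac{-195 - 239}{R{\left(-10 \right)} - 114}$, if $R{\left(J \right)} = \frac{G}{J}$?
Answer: $\frac{266476}{229} \approx 1163.7$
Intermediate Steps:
$u = 250$ ($u = 192 + 58 = 250$)
$D = 57$ ($D = 60 - 3 = 57$)
$R{\left(J \right)} = \frac{5}{J}$ ($R{\left(J \right)} = \frac{1}{J} 5 = \frac{5}{J}$)
$\left(D + u\right) \frac{-195 - 239}{R{\left(-10 \right)} - 114} = \left(57 + 250\right) \frac{-195 - 239}{\frac{5}{-10} - 114} = 307 \left(- \frac{434}{5 \left(- \frac{1}{10}\right) - 114}\right) = 307 \left(- \frac{434}{- \frac{1}{2} - 114}\right) = 307 \left(- \frac{434}{- \frac{229}{2}}\right) = 307 \left(\left(-434\right) \left(- \frac{2}{229}\right)\right) = 307 \cdot \frac{868}{229} = \frac{266476}{229}$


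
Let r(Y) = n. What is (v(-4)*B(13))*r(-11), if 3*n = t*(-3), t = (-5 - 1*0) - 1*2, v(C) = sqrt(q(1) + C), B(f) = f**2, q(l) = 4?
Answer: 0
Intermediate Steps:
v(C) = sqrt(4 + C)
t = -7 (t = (-5 + 0) - 2 = -5 - 2 = -7)
n = 7 (n = (-7*(-3))/3 = (1/3)*21 = 7)
r(Y) = 7
(v(-4)*B(13))*r(-11) = (sqrt(4 - 4)*13**2)*7 = (sqrt(0)*169)*7 = (0*169)*7 = 0*7 = 0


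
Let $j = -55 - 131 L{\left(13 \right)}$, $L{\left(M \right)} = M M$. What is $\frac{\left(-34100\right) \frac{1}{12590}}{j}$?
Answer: $\frac{1705}{13971123} \approx 0.00012204$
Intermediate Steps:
$L{\left(M \right)} = M^{2}$
$j = -22194$ ($j = -55 - 131 \cdot 13^{2} = -55 - 22139 = -22194$)
$\frac{\left(-34100\right) \frac{1}{12590}}{j} = \frac{\left(-34100\right) \frac{1}{12590}}{-22194} = \left(-34100\right) \frac{1}{12590} \left(- \frac{1}{22194}\right) = \left(- \frac{3410}{1259}\right) \left(- \frac{1}{22194}\right) = \frac{1705}{13971123}$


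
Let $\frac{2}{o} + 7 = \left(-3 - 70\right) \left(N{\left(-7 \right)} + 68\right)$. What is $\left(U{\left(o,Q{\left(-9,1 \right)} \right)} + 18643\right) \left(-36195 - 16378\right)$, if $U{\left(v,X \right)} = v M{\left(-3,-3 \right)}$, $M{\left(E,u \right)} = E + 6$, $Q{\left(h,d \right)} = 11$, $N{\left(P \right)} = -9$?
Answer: $- \frac{704705105068}{719} \approx -9.8012 \cdot 10^{8}$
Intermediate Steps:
$M{\left(E,u \right)} = 6 + E$
$o = - \frac{1}{2157}$ ($o = \frac{2}{-7 + \left(-3 - 70\right) \left(-9 + 68\right)} = \frac{2}{-7 - 4307} = \frac{2}{-4314} = 2 \left(- \frac{1}{4314}\right) = - \frac{1}{2157} \approx -0.00046361$)
$U{\left(v,X \right)} = 3 v$ ($U{\left(v,X \right)} = v \left(6 - 3\right) = v 3 = 3 v$)
$\left(U{\left(o,Q{\left(-9,1 \right)} \right)} + 18643\right) \left(-36195 - 16378\right) = \left(3 \left(- \frac{1}{2157}\right) + 18643\right) \left(-36195 - 16378\right) = \left(- \frac{1}{719} + 18643\right) \left(-52573\right) = \frac{13404316}{719} \left(-52573\right) = - \frac{704705105068}{719}$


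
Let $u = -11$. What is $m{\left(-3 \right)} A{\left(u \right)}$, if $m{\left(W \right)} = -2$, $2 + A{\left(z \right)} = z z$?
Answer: $-238$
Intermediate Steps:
$A{\left(z \right)} = -2 + z^{2}$ ($A{\left(z \right)} = -2 + z z = -2 + z^{2}$)
$m{\left(-3 \right)} A{\left(u \right)} = - 2 \left(-2 + \left(-11\right)^{2}\right) = - 2 \left(-2 + 121\right) = \left(-2\right) 119 = -238$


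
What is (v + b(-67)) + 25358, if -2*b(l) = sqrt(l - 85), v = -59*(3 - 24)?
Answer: 26597 - I*sqrt(38) ≈ 26597.0 - 6.1644*I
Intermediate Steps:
v = 1239 (v = -59*(-21) = 1239)
b(l) = -sqrt(-85 + l)/2 (b(l) = -sqrt(l - 85)/2 = -sqrt(-85 + l)/2)
(v + b(-67)) + 25358 = (1239 - sqrt(-85 - 67)/2) + 25358 = (1239 - I*sqrt(38)) + 25358 = 26597 - I*sqrt(38)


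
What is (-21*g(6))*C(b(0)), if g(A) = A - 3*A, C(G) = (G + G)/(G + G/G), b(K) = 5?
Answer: 420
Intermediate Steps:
C(G) = 2*G/(1 + G) (C(G) = (2*G)/(G + 1) = (2*G)/(1 + G) = 2*G/(1 + G))
g(A) = -2*A
(-21*g(6))*C(b(0)) = (-(-42)*6)*(2*5/(1 + 5)) = (-21*(-12))*(2*5/6) = 252*(2*5*(⅙)) = 252*(5/3) = 420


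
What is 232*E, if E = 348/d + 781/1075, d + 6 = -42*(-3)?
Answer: 904452/1075 ≈ 841.35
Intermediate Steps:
d = 120 (d = -6 - 42*(-3) = -6 + 126 = 120)
E = 7797/2150 (E = 348/120 + 781/1075 = 348*(1/120) + 781*(1/1075) = 29/10 + 781/1075 = 7797/2150 ≈ 3.6265)
232*E = 232*(7797/2150) = 904452/1075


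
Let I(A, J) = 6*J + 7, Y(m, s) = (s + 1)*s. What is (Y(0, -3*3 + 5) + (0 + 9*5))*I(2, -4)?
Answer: -969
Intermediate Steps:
Y(m, s) = s*(1 + s) (Y(m, s) = (1 + s)*s = s*(1 + s))
I(A, J) = 7 + 6*J
(Y(0, -3*3 + 5) + (0 + 9*5))*I(2, -4) = ((-3*3 + 5)*(1 + (-3*3 + 5)) + (0 + 9*5))*(7 + 6*(-4)) = ((-9 + 5)*(1 + (-9 + 5)) + (0 + 45))*(7 - 24) = (-4*(1 - 4) + 45)*(-17) = (-4*(-3) + 45)*(-17) = (12 + 45)*(-17) = 57*(-17) = -969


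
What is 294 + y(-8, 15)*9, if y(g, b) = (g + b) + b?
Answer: 492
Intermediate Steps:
y(g, b) = g + 2*b (y(g, b) = (b + g) + b = g + 2*b)
294 + y(-8, 15)*9 = 294 + (-8 + 2*15)*9 = 294 + (-8 + 30)*9 = 294 + 22*9 = 294 + 198 = 492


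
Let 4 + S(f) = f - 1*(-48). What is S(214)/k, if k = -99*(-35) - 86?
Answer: 258/3379 ≈ 0.076354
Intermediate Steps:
S(f) = 44 + f (S(f) = -4 + (f - 1*(-48)) = -4 + (f + 48) = -4 + (48 + f) = 44 + f)
k = 3379 (k = 3465 - 86 = 3379)
S(214)/k = (44 + 214)/3379 = 258*(1/3379) = 258/3379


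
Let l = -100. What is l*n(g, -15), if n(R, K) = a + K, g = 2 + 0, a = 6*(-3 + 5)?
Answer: 300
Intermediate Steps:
a = 12 (a = 6*2 = 12)
g = 2
n(R, K) = 12 + K
l*n(g, -15) = -100*(12 - 15) = -100*(-3) = 300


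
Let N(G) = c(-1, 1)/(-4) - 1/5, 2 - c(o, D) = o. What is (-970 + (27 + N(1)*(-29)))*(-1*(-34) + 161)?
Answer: -714051/4 ≈ -1.7851e+5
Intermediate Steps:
c(o, D) = 2 - o
N(G) = -19/20 (N(G) = (2 - 1*(-1))/(-4) - 1/5 = (2 + 1)*(-1/4) - 1*1/5 = 3*(-1/4) - 1/5 = -3/4 - 1/5 = -19/20)
(-970 + (27 + N(1)*(-29)))*(-1*(-34) + 161) = (-970 + (27 - 19/20*(-29)))*(-1*(-34) + 161) = (-970 + (27 + 551/20))*(34 + 161) = (-970 + 1091/20)*195 = -18309/20*195 = -714051/4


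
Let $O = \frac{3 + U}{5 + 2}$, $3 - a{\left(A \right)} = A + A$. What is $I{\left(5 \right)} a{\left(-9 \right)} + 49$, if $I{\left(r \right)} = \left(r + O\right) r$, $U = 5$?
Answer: $694$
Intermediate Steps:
$a{\left(A \right)} = 3 - 2 A$ ($a{\left(A \right)} = 3 - \left(A + A\right) = 3 - 2 A$)
$O = \frac{8}{7}$ ($O = \frac{3 + 5}{5 + 2} = \frac{8}{7} \approx 1.1429$)
$I{\left(r \right)} = r \left(\frac{8}{7} + r\right)$ ($I{\left(r \right)} = \left(r + \frac{8}{7}\right) r = \left(\frac{8}{7} + r\right) r = r \left(\frac{8}{7} + r\right)$)
$I{\left(5 \right)} a{\left(-9 \right)} + 49 = \frac{1}{7} \cdot 5 \left(8 + 7 \cdot 5\right) \left(3 - -18\right) + 49 = \frac{1}{7} \cdot 5 \left(8 + 35\right) \left(3 + 18\right) + 49 = \frac{1}{7} \cdot 5 \cdot 43 \cdot 21 + 49 = \frac{215}{7} \cdot 21 + 49 = 645 + 49 = 694$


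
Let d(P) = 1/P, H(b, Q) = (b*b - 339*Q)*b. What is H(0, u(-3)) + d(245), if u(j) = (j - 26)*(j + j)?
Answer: 1/245 ≈ 0.0040816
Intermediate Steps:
u(j) = 2*j*(-26 + j) (u(j) = (-26 + j)*(2*j) = 2*j*(-26 + j))
H(b, Q) = b*(b² - 339*Q) (H(b, Q) = (b² - 339*Q)*b = b*(b² - 339*Q))
H(0, u(-3)) + d(245) = 0*(0² - 678*(-3)*(-26 - 3)) + 1/245 = 0*(0 - 678*(-3)*(-29)) + 1/245 = 0*(0 - 339*174) + 1/245 = 0*(0 - 58986) + 1/245 = 0*(-58986) + 1/245 = 0 + 1/245 = 1/245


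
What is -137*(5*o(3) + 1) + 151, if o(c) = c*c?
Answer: -6151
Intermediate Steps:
o(c) = c²
-137*(5*o(3) + 1) + 151 = -137*(5*3² + 1) + 151 = -137*(5*9 + 1) + 151 = -137*(45 + 1) + 151 = -137*46 + 151 = -6302 + 151 = -6151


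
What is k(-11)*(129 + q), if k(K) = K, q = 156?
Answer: -3135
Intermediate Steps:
k(-11)*(129 + q) = -11*(129 + 156) = -11*285 = -3135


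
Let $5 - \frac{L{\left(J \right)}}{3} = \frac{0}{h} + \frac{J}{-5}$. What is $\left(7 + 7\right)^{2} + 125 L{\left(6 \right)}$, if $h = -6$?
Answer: $2521$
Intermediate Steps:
$L{\left(J \right)} = 15 + \frac{3 J}{5}$ ($L{\left(J \right)} = 15 - 3 \left(\frac{0}{-6} + \frac{J}{-5}\right) = 15 - 3 \left(0 \left(- \frac{1}{6}\right) + J \left(- \frac{1}{5}\right)\right) = 15 - 3 \left(0 - \frac{J}{5}\right) = 15 - 3 \left(- \frac{J}{5}\right) = 15 + \frac{3 J}{5}$)
$\left(7 + 7\right)^{2} + 125 L{\left(6 \right)} = \left(7 + 7\right)^{2} + 125 \left(15 + \frac{3}{5} \cdot 6\right) = 14^{2} + 125 \left(15 + \frac{18}{5}\right) = 196 + 125 \cdot \frac{93}{5} = 196 + 2325 = 2521$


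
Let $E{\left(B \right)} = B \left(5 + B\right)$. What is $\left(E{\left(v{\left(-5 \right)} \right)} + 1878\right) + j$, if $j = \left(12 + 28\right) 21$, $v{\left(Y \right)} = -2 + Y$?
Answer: $2732$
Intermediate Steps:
$j = 840$ ($j = 40 \cdot 21 = 840$)
$\left(E{\left(v{\left(-5 \right)} \right)} + 1878\right) + j = \left(\left(-2 - 5\right) \left(5 - 7\right) + 1878\right) + 840 = \left(- 7 \left(5 - 7\right) + 1878\right) + 840 = \left(\left(-7\right) \left(-2\right) + 1878\right) + 840 = \left(14 + 1878\right) + 840 = 1892 + 840 = 2732$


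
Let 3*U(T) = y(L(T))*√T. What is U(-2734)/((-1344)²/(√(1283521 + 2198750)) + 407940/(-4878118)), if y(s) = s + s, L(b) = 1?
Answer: 3564633618018655*I*√2734/59909634933556075504849 + 596994931647629312*I*√117537394/179728904800668226514547 ≈ 0.036015*I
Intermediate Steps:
y(s) = 2*s
U(T) = 2*√T/3 (U(T) = ((2*1)*√T)/3 = (2*√T)/3 = 2*√T/3)
U(-2734)/((-1344)²/(√(1283521 + 2198750)) + 407940/(-4878118)) = (2*√(-2734)/3)/((-1344)²/(√(1283521 + 2198750)) + 407940/(-4878118)) = (2*(I*√2734)/3)/(1806336/(√3482271) + 407940*(-1/4878118)) = (2*I*√2734/3)/(1806336/((9*√42991)) - 203970/2439059) = (2*I*√2734/3)/(1806336*(√42991/386919) - 203970/2439059) = (2*I*√2734/3)/(200704*√42991/42991 - 203970/2439059) = (2*I*√2734/3)/(-203970/2439059 + 200704*√42991/42991) = 2*I*√2734/(3*(-203970/2439059 + 200704*√42991/42991))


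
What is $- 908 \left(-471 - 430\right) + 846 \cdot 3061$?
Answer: $3407714$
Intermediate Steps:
$- 908 \left(-471 - 430\right) + 846 \cdot 3061 = \left(-908\right) \left(-901\right) + 2589606 = 818108 + 2589606 = 3407714$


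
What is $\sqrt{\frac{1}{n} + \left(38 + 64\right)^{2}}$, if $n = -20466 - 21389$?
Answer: $\frac{\sqrt{18226153982245}}{41855} \approx 102.0$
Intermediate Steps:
$n = -41855$ ($n = -20466 - 21389 = -41855$)
$\sqrt{\frac{1}{n} + \left(38 + 64\right)^{2}} = \sqrt{\frac{1}{-41855} + \left(38 + 64\right)^{2}} = \sqrt{- \frac{1}{41855} + 102^{2}} = \sqrt{- \frac{1}{41855} + 10404} = \sqrt{\frac{435459419}{41855}} = \frac{\sqrt{18226153982245}}{41855}$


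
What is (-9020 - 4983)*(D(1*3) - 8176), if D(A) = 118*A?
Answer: 109531466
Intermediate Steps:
(-9020 - 4983)*(D(1*3) - 8176) = (-9020 - 4983)*(118*(1*3) - 8176) = -14003*(118*3 - 8176) = -14003*(354 - 8176) = -14003*(-7822) = 109531466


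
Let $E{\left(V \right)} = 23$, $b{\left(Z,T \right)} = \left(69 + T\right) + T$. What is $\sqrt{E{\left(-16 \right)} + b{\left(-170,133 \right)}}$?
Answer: $\sqrt{358} \approx 18.921$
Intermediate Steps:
$b{\left(Z,T \right)} = 69 + 2 T$
$\sqrt{E{\left(-16 \right)} + b{\left(-170,133 \right)}} = \sqrt{23 + \left(69 + 2 \cdot 133\right)} = \sqrt{23 + \left(69 + 266\right)} = \sqrt{23 + 335} = \sqrt{358}$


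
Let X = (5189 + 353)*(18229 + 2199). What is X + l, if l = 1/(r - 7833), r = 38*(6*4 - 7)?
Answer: 813654471511/7187 ≈ 1.1321e+8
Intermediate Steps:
r = 646 (r = 38*(24 - 7) = 38*17 = 646)
l = -1/7187 (l = 1/(646 - 7833) = 1/(-7187) = -1/7187 ≈ -0.00013914)
X = 113211976 (X = 5542*20428 = 113211976)
X + l = 113211976 - 1/7187 = 813654471511/7187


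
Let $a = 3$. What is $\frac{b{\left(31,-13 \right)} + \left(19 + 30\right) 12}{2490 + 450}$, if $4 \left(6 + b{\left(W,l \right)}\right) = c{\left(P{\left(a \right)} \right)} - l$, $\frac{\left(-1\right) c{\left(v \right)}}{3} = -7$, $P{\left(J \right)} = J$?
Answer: $\frac{1181}{5880} \approx 0.20085$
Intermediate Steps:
$c{\left(v \right)} = 21$ ($c{\left(v \right)} = \left(-3\right) \left(-7\right) = 21$)
$b{\left(W,l \right)} = - \frac{3}{4} - \frac{l}{4}$ ($b{\left(W,l \right)} = -6 + \frac{21 - l}{4} = -6 - \left(- \frac{21}{4} + \frac{l}{4}\right) = - \frac{3}{4} - \frac{l}{4}$)
$\frac{b{\left(31,-13 \right)} + \left(19 + 30\right) 12}{2490 + 450} = \frac{\left(- \frac{3}{4} - - \frac{13}{4}\right) + \left(19 + 30\right) 12}{2490 + 450} = \frac{\left(- \frac{3}{4} + \frac{13}{4}\right) + 49 \cdot 12}{2940} = \left(\frac{5}{2} + 588\right) \frac{1}{2940} = \frac{1181}{2} \cdot \frac{1}{2940} = \frac{1181}{5880}$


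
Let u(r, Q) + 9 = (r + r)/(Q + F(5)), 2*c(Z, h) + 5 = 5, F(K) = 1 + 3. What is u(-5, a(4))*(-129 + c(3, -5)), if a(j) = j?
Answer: 5289/4 ≈ 1322.3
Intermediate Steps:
F(K) = 4
c(Z, h) = 0 (c(Z, h) = -5/2 + (1/2)*5 = -5/2 + 5/2 = 0)
u(r, Q) = -9 + 2*r/(4 + Q) (u(r, Q) = -9 + (r + r)/(Q + 4) = -9 + (2*r)/(4 + Q) = -9 + 2*r/(4 + Q))
u(-5, a(4))*(-129 + c(3, -5)) = ((-36 - 9*4 + 2*(-5))/(4 + 4))*(-129 + 0) = ((-36 - 36 - 10)/8)*(-129) = ((1/8)*(-82))*(-129) = -41/4*(-129) = 5289/4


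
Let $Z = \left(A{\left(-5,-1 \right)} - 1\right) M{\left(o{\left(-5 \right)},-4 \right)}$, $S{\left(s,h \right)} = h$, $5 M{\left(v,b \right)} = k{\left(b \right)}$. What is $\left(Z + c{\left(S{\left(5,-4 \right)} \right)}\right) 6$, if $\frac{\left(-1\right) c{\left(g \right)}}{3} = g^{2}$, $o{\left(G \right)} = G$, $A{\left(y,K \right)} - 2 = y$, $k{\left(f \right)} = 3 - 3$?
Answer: $-288$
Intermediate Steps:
$k{\left(f \right)} = 0$
$A{\left(y,K \right)} = 2 + y$
$M{\left(v,b \right)} = 0$ ($M{\left(v,b \right)} = \frac{1}{5} \cdot 0 = 0$)
$c{\left(g \right)} = - 3 g^{2}$
$Z = 0$ ($Z = \left(\left(2 - 5\right) - 1\right) 0 = \left(-3 - 1\right) 0 = \left(-4\right) 0 = 0$)
$\left(Z + c{\left(S{\left(5,-4 \right)} \right)}\right) 6 = \left(0 - 3 \left(-4\right)^{2}\right) 6 = \left(0 - 48\right) 6 = \left(-48\right) 6 = -288$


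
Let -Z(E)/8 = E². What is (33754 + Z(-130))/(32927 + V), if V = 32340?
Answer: -101446/65267 ≈ -1.5543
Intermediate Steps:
Z(E) = -8*E²
(33754 + Z(-130))/(32927 + V) = (33754 - 8*(-130)²)/(32927 + 32340) = (33754 - 8*16900)/65267 = (33754 - 135200)*(1/65267) = -101446*1/65267 = -101446/65267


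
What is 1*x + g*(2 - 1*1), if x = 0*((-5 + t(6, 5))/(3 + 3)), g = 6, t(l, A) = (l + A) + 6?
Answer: 6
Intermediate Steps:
t(l, A) = 6 + A + l (t(l, A) = (A + l) + 6 = 6 + A + l)
x = 0 (x = 0*((-5 + (6 + 5 + 6))/(3 + 3)) = 0*((-5 + 17)/6) = 0*(12*(⅙)) = 0*2 = 0)
1*x + g*(2 - 1*1) = 1*0 + 6*(2 - 1*1) = 0 + 6*(2 - 1) = 0 + 6*1 = 0 + 6 = 6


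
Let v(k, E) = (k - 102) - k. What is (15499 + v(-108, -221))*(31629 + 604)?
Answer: 496291501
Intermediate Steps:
v(k, E) = -102 (v(k, E) = (-102 + k) - k = -102)
(15499 + v(-108, -221))*(31629 + 604) = (15499 - 102)*(31629 + 604) = 15397*32233 = 496291501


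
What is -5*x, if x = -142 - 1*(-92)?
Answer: 250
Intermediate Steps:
x = -50 (x = -142 + 92 = -50)
-5*x = -5*(-50) = 250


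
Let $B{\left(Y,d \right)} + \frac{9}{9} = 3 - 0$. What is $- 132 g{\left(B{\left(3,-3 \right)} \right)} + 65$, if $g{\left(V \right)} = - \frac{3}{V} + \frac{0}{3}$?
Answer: $263$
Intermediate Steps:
$B{\left(Y,d \right)} = 2$ ($B{\left(Y,d \right)} = -1 + \left(3 - 0\right) = -1 + \left(3 + 0\right) = -1 + 3 = 2$)
$g{\left(V \right)} = - \frac{3}{V}$ ($g{\left(V \right)} = - \frac{3}{V} + 0 \cdot \frac{1}{3} = - \frac{3}{V} + 0 = - \frac{3}{V}$)
$- 132 g{\left(B{\left(3,-3 \right)} \right)} + 65 = - 132 \left(- \frac{3}{2}\right) + 65 = - 132 \left(\left(-3\right) \frac{1}{2}\right) + 65 = \left(-132\right) \left(- \frac{3}{2}\right) + 65 = 198 + 65 = 263$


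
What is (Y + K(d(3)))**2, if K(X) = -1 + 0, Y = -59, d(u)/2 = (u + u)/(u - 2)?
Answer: 3600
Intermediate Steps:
d(u) = 4*u/(-2 + u) (d(u) = 2*((u + u)/(u - 2)) = 2*((2*u)/(-2 + u)) = 2*(2*u/(-2 + u)) = 4*u/(-2 + u))
K(X) = -1
(Y + K(d(3)))**2 = (-59 - 1)**2 = (-60)**2 = 3600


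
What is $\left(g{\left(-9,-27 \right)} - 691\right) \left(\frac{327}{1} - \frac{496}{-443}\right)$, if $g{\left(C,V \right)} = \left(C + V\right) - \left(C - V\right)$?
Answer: $- \frac{108290965}{443} \approx -2.4445 \cdot 10^{5}$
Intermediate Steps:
$g{\left(C,V \right)} = 2 V$
$\left(g{\left(-9,-27 \right)} - 691\right) \left(\frac{327}{1} - \frac{496}{-443}\right) = \left(2 \left(-27\right) - 691\right) \left(\frac{327}{1} - \frac{496}{-443}\right) = \left(-54 - 691\right) \left(327 \cdot 1 - - \frac{496}{443}\right) = - 745 \left(327 + \frac{496}{443}\right) = \left(-745\right) \frac{145357}{443} = - \frac{108290965}{443}$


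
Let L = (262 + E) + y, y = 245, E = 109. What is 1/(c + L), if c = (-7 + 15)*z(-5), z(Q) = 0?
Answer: 1/616 ≈ 0.0016234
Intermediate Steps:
c = 0 (c = (-7 + 15)*0 = 8*0 = 0)
L = 616 (L = (262 + 109) + 245 = 371 + 245 = 616)
1/(c + L) = 1/(0 + 616) = 1/616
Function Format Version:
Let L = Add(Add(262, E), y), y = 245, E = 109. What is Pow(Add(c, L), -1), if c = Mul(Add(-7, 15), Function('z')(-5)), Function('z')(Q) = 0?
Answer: Rational(1, 616) ≈ 0.0016234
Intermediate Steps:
c = 0 (c = Mul(Add(-7, 15), 0) = Mul(8, 0) = 0)
L = 616 (L = Add(Add(262, 109), 245) = Add(371, 245) = 616)
Pow(Add(c, L), -1) = Pow(Add(0, 616), -1) = Pow(616, -1) = Rational(1, 616)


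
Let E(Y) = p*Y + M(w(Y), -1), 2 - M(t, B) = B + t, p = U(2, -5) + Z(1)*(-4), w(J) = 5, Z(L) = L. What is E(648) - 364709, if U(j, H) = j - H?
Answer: -362767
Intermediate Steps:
p = 3 (p = (2 - 1*(-5)) + 1*(-4) = (2 + 5) - 4 = 7 - 4 = 3)
M(t, B) = 2 - B - t (M(t, B) = 2 - (B + t) = 2 + (-B - t) = 2 - B - t)
E(Y) = -2 + 3*Y (E(Y) = 3*Y + (2 - 1*(-1) - 1*5) = 3*Y + (2 + 1 - 5) = 3*Y - 2 = -2 + 3*Y)
E(648) - 364709 = (-2 + 3*648) - 364709 = (-2 + 1944) - 364709 = 1942 - 364709 = -362767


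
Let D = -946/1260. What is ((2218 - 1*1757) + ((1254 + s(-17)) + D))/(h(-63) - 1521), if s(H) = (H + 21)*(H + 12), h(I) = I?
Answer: -1067377/997920 ≈ -1.0696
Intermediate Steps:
s(H) = (12 + H)*(21 + H) (s(H) = (21 + H)*(12 + H) = (12 + H)*(21 + H))
D = -473/630 (D = -946*1/1260 = -473/630 ≈ -0.75079)
((2218 - 1*1757) + ((1254 + s(-17)) + D))/(h(-63) - 1521) = ((2218 - 1*1757) + ((1254 + (252 + (-17)**2 + 33*(-17))) - 473/630))/(-63 - 1521) = ((2218 - 1757) + ((1254 + (252 + 289 - 561)) - 473/630))/(-1584) = (461 + ((1254 - 20) - 473/630))*(-1/1584) = (461 + (1234 - 473/630))*(-1/1584) = (461 + 776947/630)*(-1/1584) = (1067377/630)*(-1/1584) = -1067377/997920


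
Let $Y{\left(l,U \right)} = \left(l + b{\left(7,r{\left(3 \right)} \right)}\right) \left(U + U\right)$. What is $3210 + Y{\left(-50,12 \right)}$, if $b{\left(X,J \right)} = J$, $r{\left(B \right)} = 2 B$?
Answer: $2154$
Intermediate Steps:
$Y{\left(l,U \right)} = 2 U \left(6 + l\right)$ ($Y{\left(l,U \right)} = \left(l + 2 \cdot 3\right) \left(U + U\right) = \left(l + 6\right) 2 U = \left(6 + l\right) 2 U = 2 U \left(6 + l\right)$)
$3210 + Y{\left(-50,12 \right)} = 3210 + 2 \cdot 12 \left(6 - 50\right) = 3210 + 2 \cdot 12 \left(-44\right) = 3210 - 1056 = 2154$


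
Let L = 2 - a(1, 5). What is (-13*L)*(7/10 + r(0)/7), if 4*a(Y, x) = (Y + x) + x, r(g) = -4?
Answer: 351/280 ≈ 1.2536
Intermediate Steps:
a(Y, x) = x/2 + Y/4 (a(Y, x) = ((Y + x) + x)/4 = (Y + 2*x)/4 = x/2 + Y/4)
L = -¾ (L = 2 - ((½)*5 + (¼)*1) = 2 - (5/2 + ¼) = 2 - 1*11/4 = 2 - 11/4 = -¾ ≈ -0.75000)
(-13*L)*(7/10 + r(0)/7) = (-13*(-¾))*(7/10 - 4/7) = 39*(7*(⅒) - 4*⅐)/4 = 39*(7/10 - 4/7)/4 = (39/4)*(9/70) = 351/280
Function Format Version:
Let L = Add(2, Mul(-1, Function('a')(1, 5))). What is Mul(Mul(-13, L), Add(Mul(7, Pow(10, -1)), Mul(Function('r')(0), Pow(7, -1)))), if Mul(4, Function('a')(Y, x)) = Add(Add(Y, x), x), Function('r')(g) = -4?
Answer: Rational(351, 280) ≈ 1.2536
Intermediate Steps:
Function('a')(Y, x) = Add(Mul(Rational(1, 2), x), Mul(Rational(1, 4), Y)) (Function('a')(Y, x) = Mul(Rational(1, 4), Add(Add(Y, x), x)) = Mul(Rational(1, 4), Add(Y, Mul(2, x))) = Add(Mul(Rational(1, 2), x), Mul(Rational(1, 4), Y)))
L = Rational(-3, 4) (L = Add(2, Mul(-1, Add(Mul(Rational(1, 2), 5), Mul(Rational(1, 4), 1)))) = Add(2, Mul(-1, Add(Rational(5, 2), Rational(1, 4)))) = Add(2, Mul(-1, Rational(11, 4))) = Add(2, Rational(-11, 4)) = Rational(-3, 4) ≈ -0.75000)
Mul(Mul(-13, L), Add(Mul(7, Pow(10, -1)), Mul(Function('r')(0), Pow(7, -1)))) = Mul(Mul(-13, Rational(-3, 4)), Add(Mul(7, Pow(10, -1)), Mul(-4, Pow(7, -1)))) = Mul(Rational(39, 4), Add(Mul(7, Rational(1, 10)), Mul(-4, Rational(1, 7)))) = Mul(Rational(39, 4), Add(Rational(7, 10), Rational(-4, 7))) = Mul(Rational(39, 4), Rational(9, 70)) = Rational(351, 280)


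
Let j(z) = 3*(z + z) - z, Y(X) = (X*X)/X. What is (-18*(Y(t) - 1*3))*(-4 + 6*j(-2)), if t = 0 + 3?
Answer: 0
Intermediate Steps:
t = 3
Y(X) = X (Y(X) = X²/X = X)
j(z) = 5*z (j(z) = 3*(2*z) - z = 6*z - z = 5*z)
(-18*(Y(t) - 1*3))*(-4 + 6*j(-2)) = (-18*(3 - 1*3))*(-4 + 6*(5*(-2))) = (-18*(3 - 3))*(-4 + 6*(-10)) = (-18*0)*(-4 - 60) = 0*(-64) = 0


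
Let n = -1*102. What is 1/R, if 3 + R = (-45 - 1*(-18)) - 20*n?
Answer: 1/2010 ≈ 0.00049751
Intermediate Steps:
n = -102
R = 2010 (R = -3 + ((-45 - 1*(-18)) - 20*(-102)) = -3 + ((-45 + 18) + 2040) = -3 + (-27 + 2040) = -3 + 2013 = 2010)
1/R = 1/2010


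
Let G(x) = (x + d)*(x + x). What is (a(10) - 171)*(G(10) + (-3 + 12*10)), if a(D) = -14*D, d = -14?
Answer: -11507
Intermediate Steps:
G(x) = 2*x*(-14 + x) (G(x) = (x - 14)*(x + x) = (-14 + x)*(2*x) = 2*x*(-14 + x))
(a(10) - 171)*(G(10) + (-3 + 12*10)) = (-14*10 - 171)*(2*10*(-14 + 10) + (-3 + 12*10)) = (-140 - 171)*(2*10*(-4) + (-3 + 120)) = -311*(-80 + 117) = -311*37 = -11507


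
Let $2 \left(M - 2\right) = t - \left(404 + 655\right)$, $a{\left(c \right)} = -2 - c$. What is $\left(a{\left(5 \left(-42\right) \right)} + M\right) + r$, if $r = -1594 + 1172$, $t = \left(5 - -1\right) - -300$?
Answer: $- \frac{1177}{2} \approx -588.5$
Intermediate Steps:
$t = 306$ ($t = \left(5 + 1\right) + 300 = 6 + 300 = 306$)
$r = -422$
$M = - \frac{749}{2}$ ($M = 2 + \frac{306 - \left(404 + 655\right)}{2} = 2 + \frac{306 - 1059}{2} = 2 + \frac{1}{2} \left(-753\right) = 2 - \frac{753}{2} = - \frac{749}{2} \approx -374.5$)
$\left(a{\left(5 \left(-42\right) \right)} + M\right) + r = \left(\left(-2 - 5 \left(-42\right)\right) - \frac{749}{2}\right) - 422 = \left(\left(-2 - -210\right) - \frac{749}{2}\right) - 422 = \left(\left(-2 + 210\right) - \frac{749}{2}\right) - 422 = \left(208 - \frac{749}{2}\right) - 422 = - \frac{333}{2} - 422 = - \frac{1177}{2}$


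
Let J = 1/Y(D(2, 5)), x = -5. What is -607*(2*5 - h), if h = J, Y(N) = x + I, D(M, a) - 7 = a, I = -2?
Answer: -43097/7 ≈ -6156.7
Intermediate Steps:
D(M, a) = 7 + a
Y(N) = -7 (Y(N) = -5 - 2 = -7)
J = -1/7 (J = 1/(-7) = -1/7 ≈ -0.14286)
h = -1/7 ≈ -0.14286
-607*(2*5 - h) = -607*(2*5 - 1*(-1/7)) = -607*(10 + 1/7) = -607*71/7 = -43097/7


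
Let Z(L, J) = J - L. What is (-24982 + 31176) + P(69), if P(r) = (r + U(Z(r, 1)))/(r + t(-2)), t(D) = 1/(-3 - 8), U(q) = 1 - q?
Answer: 2348285/379 ≈ 6196.0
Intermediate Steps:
t(D) = -1/11 (t(D) = 1/(-11) = -1/11)
P(r) = 2*r/(-1/11 + r) (P(r) = (r + (1 - (1 - r)))/(r - 1/11) = (r + (1 + (-1 + r)))/(-1/11 + r) = (r + r)/(-1/11 + r) = (2*r)/(-1/11 + r) = 2*r/(-1/11 + r))
(-24982 + 31176) + P(69) = (-24982 + 31176) + 22*69/(-1 + 11*69) = 6194 + 22*69/(-1 + 759) = 6194 + 22*69/758 = 6194 + 22*69*(1/758) = 6194 + 759/379 = 2348285/379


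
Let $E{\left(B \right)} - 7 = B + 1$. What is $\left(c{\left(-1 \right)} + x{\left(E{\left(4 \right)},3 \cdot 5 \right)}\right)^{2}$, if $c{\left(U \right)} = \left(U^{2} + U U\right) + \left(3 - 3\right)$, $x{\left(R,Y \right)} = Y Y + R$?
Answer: $57121$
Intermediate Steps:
$E{\left(B \right)} = 8 + B$ ($E{\left(B \right)} = 7 + \left(B + 1\right) = 7 + \left(1 + B\right) = 8 + B$)
$x{\left(R,Y \right)} = R + Y^{2}$ ($x{\left(R,Y \right)} = Y^{2} + R = R + Y^{2}$)
$c{\left(U \right)} = 2 U^{2}$ ($c{\left(U \right)} = \left(U^{2} + U^{2}\right) + 0 = 2 U^{2} + 0 = 2 U^{2}$)
$\left(c{\left(-1 \right)} + x{\left(E{\left(4 \right)},3 \cdot 5 \right)}\right)^{2} = \left(2 \left(-1\right)^{2} + \left(\left(8 + 4\right) + \left(3 \cdot 5\right)^{2}\right)\right)^{2} = \left(2 \cdot 1 + \left(12 + 15^{2}\right)\right)^{2} = \left(2 + \left(12 + 225\right)\right)^{2} = \left(2 + 237\right)^{2} = 239^{2} = 57121$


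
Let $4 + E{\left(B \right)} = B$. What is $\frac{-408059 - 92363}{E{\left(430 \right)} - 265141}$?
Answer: $\frac{500422}{264715} \approx 1.8904$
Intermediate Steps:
$E{\left(B \right)} = -4 + B$
$\frac{-408059 - 92363}{E{\left(430 \right)} - 265141} = \frac{-408059 - 92363}{\left(-4 + 430\right) - 265141} = - \frac{500422}{426 - 265141} = - \frac{500422}{-264715} = \left(-500422\right) \left(- \frac{1}{264715}\right) = \frac{500422}{264715}$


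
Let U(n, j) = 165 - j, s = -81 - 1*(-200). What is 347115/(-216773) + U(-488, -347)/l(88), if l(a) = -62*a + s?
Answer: -1963540531/1156917501 ≈ -1.6972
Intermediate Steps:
s = 119 (s = -81 + 200 = 119)
l(a) = 119 - 62*a (l(a) = -62*a + 119 = 119 - 62*a)
347115/(-216773) + U(-488, -347)/l(88) = 347115/(-216773) + (165 - 1*(-347))/(119 - 62*88) = 347115*(-1/216773) + (165 + 347)/(119 - 5456) = -347115/216773 + 512/(-5337) = -347115/216773 + 512*(-1/5337) = -347115/216773 - 512/5337 = -1963540531/1156917501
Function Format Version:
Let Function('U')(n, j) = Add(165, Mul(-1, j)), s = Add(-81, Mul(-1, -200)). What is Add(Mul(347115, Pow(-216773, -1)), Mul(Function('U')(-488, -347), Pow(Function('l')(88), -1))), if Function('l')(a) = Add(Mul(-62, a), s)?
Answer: Rational(-1963540531, 1156917501) ≈ -1.6972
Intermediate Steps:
s = 119 (s = Add(-81, 200) = 119)
Function('l')(a) = Add(119, Mul(-62, a)) (Function('l')(a) = Add(Mul(-62, a), 119) = Add(119, Mul(-62, a)))
Add(Mul(347115, Pow(-216773, -1)), Mul(Function('U')(-488, -347), Pow(Function('l')(88), -1))) = Add(Mul(347115, Pow(-216773, -1)), Mul(Add(165, Mul(-1, -347)), Pow(Add(119, Mul(-62, 88)), -1))) = Add(Mul(347115, Rational(-1, 216773)), Mul(Add(165, 347), Pow(Add(119, -5456), -1))) = Add(Rational(-347115, 216773), Mul(512, Pow(-5337, -1))) = Add(Rational(-347115, 216773), Mul(512, Rational(-1, 5337))) = Add(Rational(-347115, 216773), Rational(-512, 5337)) = Rational(-1963540531, 1156917501)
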